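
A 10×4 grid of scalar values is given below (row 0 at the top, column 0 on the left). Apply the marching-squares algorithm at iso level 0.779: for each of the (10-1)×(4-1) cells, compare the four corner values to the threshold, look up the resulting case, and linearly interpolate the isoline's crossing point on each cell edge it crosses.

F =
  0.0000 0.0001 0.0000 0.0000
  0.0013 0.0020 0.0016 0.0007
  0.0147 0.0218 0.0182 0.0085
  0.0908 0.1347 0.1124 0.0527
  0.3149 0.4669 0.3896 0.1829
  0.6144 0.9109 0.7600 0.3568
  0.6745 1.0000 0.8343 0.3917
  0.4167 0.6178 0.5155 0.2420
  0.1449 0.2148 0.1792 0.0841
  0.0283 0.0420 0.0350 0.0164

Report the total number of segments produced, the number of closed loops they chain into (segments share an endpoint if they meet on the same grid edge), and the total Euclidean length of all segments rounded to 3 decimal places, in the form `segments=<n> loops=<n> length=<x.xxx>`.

cell (4,0): code 0100 → (4.703,1.000)–(5.000,0.555)
cell (4,1): code 1000 → (5.000,1.874)–(4.703,1.000)
cell (5,0): code 0110 → (5.000,0.555)–(6.000,0.321)
cell (5,1): code 1101 → (5.256,2.000)–(5.000,1.874)
cell (5,2): code 1000 → (6.000,2.125)–(5.256,2.000)
cell (6,0): code 0010 → (6.000,0.321)–(6.578,1.000)
cell (6,1): code 0011 → (6.578,1.000)–(6.173,2.000)
cell (6,2): code 0001 → (6.173,2.000)–(6.000,2.125)
total: 8 segments, chained into 1 closed loop(s), length Σ = 5.709292

segments=8 loops=1 length=5.709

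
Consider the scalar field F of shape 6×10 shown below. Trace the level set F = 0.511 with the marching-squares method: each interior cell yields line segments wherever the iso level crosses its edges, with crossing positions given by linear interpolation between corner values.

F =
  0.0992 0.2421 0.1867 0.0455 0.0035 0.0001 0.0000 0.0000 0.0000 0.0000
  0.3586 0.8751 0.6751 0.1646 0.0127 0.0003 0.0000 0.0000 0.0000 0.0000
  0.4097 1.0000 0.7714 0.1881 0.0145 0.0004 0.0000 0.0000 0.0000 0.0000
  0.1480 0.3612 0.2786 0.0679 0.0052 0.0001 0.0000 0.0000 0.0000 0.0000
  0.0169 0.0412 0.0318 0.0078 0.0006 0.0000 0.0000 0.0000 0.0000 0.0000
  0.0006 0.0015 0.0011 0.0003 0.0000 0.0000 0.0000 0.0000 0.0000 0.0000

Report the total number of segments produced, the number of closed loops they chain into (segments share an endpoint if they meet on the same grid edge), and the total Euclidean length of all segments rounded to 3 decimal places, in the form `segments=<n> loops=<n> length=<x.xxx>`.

cell (0,0): code 0100 → (0.425,1.000)–(1.000,0.295)
cell (0,1): code 1100 → (0.664,2.000)–(0.425,1.000)
cell (0,2): code 1000 → (1.000,2.321)–(0.664,2.000)
cell (1,0): code 0110 → (1.000,0.295)–(2.000,0.172)
cell (1,2): code 1001 → (2.000,2.446)–(1.000,2.321)
cell (2,0): code 0010 → (2.000,0.172)–(2.765,1.000)
cell (2,1): code 0011 → (2.765,1.000)–(2.528,2.000)
cell (2,2): code 0001 → (2.528,2.000)–(2.000,2.446)
total: 8 segments, chained into 1 closed loop(s), length Σ = 7.265803

segments=8 loops=1 length=7.266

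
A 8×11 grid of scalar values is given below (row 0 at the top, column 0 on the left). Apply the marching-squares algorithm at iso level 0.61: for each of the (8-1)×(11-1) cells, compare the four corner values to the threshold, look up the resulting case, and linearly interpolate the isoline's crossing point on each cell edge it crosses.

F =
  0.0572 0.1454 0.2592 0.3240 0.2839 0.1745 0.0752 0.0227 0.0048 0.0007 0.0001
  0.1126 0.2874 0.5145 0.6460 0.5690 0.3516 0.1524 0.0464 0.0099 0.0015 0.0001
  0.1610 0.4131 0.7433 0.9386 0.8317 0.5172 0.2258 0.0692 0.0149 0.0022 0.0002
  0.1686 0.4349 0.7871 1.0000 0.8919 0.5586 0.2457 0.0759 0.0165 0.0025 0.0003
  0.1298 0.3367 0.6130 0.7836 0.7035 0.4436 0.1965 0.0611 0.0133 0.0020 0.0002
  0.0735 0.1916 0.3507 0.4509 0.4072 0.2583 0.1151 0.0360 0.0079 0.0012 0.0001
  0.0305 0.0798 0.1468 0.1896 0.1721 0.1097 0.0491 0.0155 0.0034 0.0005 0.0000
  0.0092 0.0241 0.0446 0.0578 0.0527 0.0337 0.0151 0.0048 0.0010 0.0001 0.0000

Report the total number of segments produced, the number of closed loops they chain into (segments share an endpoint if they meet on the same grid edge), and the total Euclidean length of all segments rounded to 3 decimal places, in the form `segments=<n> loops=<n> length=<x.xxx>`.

cell (0,2): code 0100 → (0.888,3.000)–(1.000,2.726)
cell (0,3): code 1000 → (1.000,3.468)–(0.888,3.000)
cell (1,1): code 0100 → (1.417,2.000)–(2.000,1.596)
cell (1,2): code 1110 → (1.000,2.726)–(1.417,2.000)
cell (1,3): code 1101 → (1.156,4.000)–(1.000,3.468)
cell (1,4): code 1000 → (2.000,4.705)–(1.156,4.000)
cell (2,1): code 0110 → (2.000,1.596)–(3.000,1.497)
cell (2,4): code 1001 → (3.000,4.846)–(2.000,4.705)
cell (3,1): code 0110 → (3.000,1.497)–(4.000,1.989)
cell (3,4): code 1001 → (4.000,4.360)–(3.000,4.846)
cell (4,1): code 0010 → (4.000,1.989)–(4.011,2.000)
cell (4,2): code 0011 → (4.011,2.000)–(4.522,3.000)
cell (4,3): code 0011 → (4.522,3.000)–(4.316,4.000)
cell (4,4): code 0001 → (4.316,4.000)–(4.000,4.360)
total: 14 segments, chained into 1 closed loop(s), length Σ = 10.856503

segments=14 loops=1 length=10.857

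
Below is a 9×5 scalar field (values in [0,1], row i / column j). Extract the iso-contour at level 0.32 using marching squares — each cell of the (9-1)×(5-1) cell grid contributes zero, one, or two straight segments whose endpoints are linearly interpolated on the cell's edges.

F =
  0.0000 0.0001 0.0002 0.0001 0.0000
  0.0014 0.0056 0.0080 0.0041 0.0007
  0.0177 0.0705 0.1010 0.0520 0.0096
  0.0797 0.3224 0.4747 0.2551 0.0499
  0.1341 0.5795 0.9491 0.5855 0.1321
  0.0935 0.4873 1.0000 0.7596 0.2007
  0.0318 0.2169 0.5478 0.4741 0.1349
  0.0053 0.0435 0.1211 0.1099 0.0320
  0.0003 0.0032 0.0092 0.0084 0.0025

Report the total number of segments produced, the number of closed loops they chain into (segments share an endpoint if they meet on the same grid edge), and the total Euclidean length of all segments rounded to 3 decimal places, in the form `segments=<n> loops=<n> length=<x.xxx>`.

cell (2,0): code 0100 → (2.990,1.000)–(3.000,0.990)
cell (2,1): code 1100 → (2.586,2.000)–(2.990,1.000)
cell (2,2): code 1000 → (3.000,2.704)–(2.586,2.000)
cell (3,0): code 0110 → (3.000,0.990)–(4.000,0.417)
cell (3,2): code 1101 → (3.196,3.000)–(3.000,2.704)
cell (3,3): code 1000 → (4.000,3.586)–(3.196,3.000)
cell (4,0): code 0110 → (4.000,0.417)–(5.000,0.575)
cell (4,3): code 1001 → (5.000,3.787)–(4.000,3.586)
cell (5,0): code 0010 → (5.000,0.575)–(5.619,1.000)
cell (5,1): code 0111 → (5.619,1.000)–(6.000,1.312)
cell (5,3): code 1001 → (6.000,3.454)–(5.000,3.787)
cell (6,1): code 0010 → (6.000,1.312)–(6.534,2.000)
cell (6,2): code 0011 → (6.534,2.000)–(6.423,3.000)
cell (6,3): code 0001 → (6.423,3.000)–(6.000,3.454)
total: 14 segments, chained into 1 closed loop(s), length Σ = 11.238221

segments=14 loops=1 length=11.238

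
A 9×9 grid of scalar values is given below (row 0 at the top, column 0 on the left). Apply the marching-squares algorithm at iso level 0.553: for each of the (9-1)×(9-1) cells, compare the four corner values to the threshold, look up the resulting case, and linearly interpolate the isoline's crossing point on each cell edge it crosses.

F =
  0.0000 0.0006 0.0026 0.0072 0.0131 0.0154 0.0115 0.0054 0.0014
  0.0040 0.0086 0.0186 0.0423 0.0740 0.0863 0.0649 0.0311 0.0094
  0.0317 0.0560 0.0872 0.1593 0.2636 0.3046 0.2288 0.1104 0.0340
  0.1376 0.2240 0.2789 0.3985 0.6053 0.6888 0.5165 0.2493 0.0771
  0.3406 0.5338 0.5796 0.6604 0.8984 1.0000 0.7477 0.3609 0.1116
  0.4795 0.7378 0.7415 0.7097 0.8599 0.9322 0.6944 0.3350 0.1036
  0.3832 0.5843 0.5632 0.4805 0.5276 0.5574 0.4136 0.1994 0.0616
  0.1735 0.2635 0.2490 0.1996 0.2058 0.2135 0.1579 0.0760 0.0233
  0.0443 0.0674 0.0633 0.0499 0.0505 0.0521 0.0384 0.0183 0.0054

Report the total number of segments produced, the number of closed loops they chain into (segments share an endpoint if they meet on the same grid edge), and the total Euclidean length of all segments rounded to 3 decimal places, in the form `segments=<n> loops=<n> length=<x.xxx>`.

cell (2,3): code 0100 → (2.847,4.000)–(3.000,3.747)
cell (2,4): code 1100 → (2.647,5.000)–(2.847,4.000)
cell (2,5): code 1000 → (3.000,5.788)–(2.647,5.000)
cell (3,1): code 0100 → (3.912,2.000)–(4.000,1.419)
cell (3,2): code 1100 → (3.590,3.000)–(3.912,2.000)
cell (3,3): code 1110 → (3.000,3.747)–(3.590,3.000)
cell (3,5): code 1101 → (3.158,6.000)–(3.000,5.788)
cell (3,6): code 1000 → (4.000,6.503)–(3.158,6.000)
cell (4,0): code 0100 → (4.094,1.000)–(5.000,0.285)
cell (4,1): code 1110 → (4.000,1.419)–(4.094,1.000)
cell (4,6): code 1001 → (5.000,6.393)–(4.000,6.503)
cell (5,0): code 0110 → (5.000,0.285)–(6.000,0.844)
cell (5,2): code 1011 → (6.000,2.123)–(5.684,3.000)
cell (5,3): code 0011 → (5.684,3.000)–(5.924,4.000)
cell (5,4): code 0111 → (5.924,4.000)–(6.000,4.852)
cell (5,5): code 1011 → (6.000,5.031)–(5.504,6.000)
cell (5,6): code 0001 → (5.504,6.000)–(5.000,6.393)
cell (6,0): code 0010 → (6.000,0.844)–(6.098,1.000)
cell (6,1): code 0011 → (6.098,1.000)–(6.032,2.000)
cell (6,2): code 0001 → (6.032,2.000)–(6.000,2.123)
cell (6,4): code 0010 → (6.000,4.852)–(6.013,5.000)
cell (6,5): code 0001 → (6.013,5.000)–(6.000,5.031)
total: 22 segments, chained into 1 closed loop(s), length Σ = 15.789471

segments=22 loops=1 length=15.789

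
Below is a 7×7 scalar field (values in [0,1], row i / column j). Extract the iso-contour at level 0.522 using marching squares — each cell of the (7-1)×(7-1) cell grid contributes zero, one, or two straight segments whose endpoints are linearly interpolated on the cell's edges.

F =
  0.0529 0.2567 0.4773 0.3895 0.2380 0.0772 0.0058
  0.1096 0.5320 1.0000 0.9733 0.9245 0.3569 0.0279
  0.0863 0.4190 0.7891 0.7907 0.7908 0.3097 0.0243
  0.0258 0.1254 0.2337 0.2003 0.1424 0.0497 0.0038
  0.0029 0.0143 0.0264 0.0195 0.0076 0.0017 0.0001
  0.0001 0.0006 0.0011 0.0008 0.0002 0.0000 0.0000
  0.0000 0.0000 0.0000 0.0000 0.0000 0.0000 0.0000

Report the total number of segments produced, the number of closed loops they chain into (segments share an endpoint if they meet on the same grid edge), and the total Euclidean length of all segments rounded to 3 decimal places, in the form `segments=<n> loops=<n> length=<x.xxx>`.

cell (0,0): code 0100 → (0.964,1.000)–(1.000,0.976)
cell (0,1): code 1100 → (0.086,2.000)–(0.964,1.000)
cell (0,2): code 1100 → (0.227,3.000)–(0.086,2.000)
cell (0,3): code 1100 → (0.414,4.000)–(0.227,3.000)
cell (0,4): code 1000 → (1.000,4.709)–(0.414,4.000)
cell (1,0): code 0010 → (1.000,0.976)–(1.088,1.000)
cell (1,1): code 0111 → (1.088,1.000)–(2.000,1.278)
cell (1,4): code 1001 → (2.000,4.559)–(1.000,4.709)
cell (2,1): code 0010 → (2.000,1.278)–(2.481,2.000)
cell (2,2): code 0011 → (2.481,2.000)–(2.455,3.000)
cell (2,3): code 0011 → (2.455,3.000)–(2.415,4.000)
cell (2,4): code 0001 → (2.415,4.000)–(2.000,4.559)
total: 12 segments, chained into 1 closed loop(s), length Σ = 9.941590

segments=12 loops=1 length=9.942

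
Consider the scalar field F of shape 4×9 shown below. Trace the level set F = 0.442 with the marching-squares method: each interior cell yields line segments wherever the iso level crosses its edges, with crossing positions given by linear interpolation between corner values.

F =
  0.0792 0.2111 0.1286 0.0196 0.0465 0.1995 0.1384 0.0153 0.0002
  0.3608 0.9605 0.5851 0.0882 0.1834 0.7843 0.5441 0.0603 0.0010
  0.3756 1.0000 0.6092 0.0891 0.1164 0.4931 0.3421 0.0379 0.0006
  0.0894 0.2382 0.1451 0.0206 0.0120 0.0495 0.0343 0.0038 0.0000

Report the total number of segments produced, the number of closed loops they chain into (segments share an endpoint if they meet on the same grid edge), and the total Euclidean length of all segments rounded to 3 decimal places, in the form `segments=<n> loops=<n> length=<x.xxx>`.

cell (0,0): code 0100 → (0.308,1.000)–(1.000,0.135)
cell (0,1): code 1100 → (0.687,2.000)–(0.308,1.000)
cell (0,2): code 1000 → (1.000,2.288)–(0.687,2.000)
cell (0,4): code 0100 → (0.415,5.000)–(1.000,4.430)
cell (0,5): code 1100 → (0.748,6.000)–(0.415,5.000)
cell (0,6): code 1000 → (1.000,6.211)–(0.748,6.000)
cell (1,0): code 0110 → (1.000,0.135)–(2.000,0.106)
cell (1,2): code 1001 → (2.000,2.321)–(1.000,2.288)
cell (1,4): code 0110 → (1.000,4.430)–(2.000,4.864)
cell (1,5): code 1011 → (2.000,5.338)–(1.505,6.000)
cell (1,6): code 0001 → (1.505,6.000)–(1.000,6.211)
cell (2,0): code 0010 → (2.000,0.106)–(2.732,1.000)
cell (2,1): code 0011 → (2.732,1.000)–(2.360,2.000)
cell (2,2): code 0001 → (2.360,2.000)–(2.000,2.321)
cell (2,4): code 0010 → (2.000,4.864)–(2.115,5.000)
cell (2,5): code 0001 → (2.115,5.000)–(2.000,5.338)
total: 16 segments, chained into 2 closed loop(s), length Σ = 12.507271

segments=16 loops=2 length=12.507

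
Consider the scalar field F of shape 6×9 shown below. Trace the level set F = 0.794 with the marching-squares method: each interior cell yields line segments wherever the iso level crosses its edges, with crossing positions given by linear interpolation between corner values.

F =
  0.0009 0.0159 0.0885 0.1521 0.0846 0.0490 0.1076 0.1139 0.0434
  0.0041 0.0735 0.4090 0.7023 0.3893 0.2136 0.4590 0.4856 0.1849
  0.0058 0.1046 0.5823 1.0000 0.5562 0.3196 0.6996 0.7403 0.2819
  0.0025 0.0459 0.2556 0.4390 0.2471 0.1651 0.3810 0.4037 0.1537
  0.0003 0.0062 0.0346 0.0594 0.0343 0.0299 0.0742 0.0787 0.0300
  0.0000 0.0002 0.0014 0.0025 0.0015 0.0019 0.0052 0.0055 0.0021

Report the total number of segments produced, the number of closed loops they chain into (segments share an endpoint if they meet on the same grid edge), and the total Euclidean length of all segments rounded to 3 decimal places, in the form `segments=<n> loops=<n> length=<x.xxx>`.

segments=4 loops=1 length=2.890

cell (1,2): code 0100 → (1.308,3.000)–(2.000,2.507)
cell (1,3): code 1000 → (2.000,3.464)–(1.308,3.000)
cell (2,2): code 0010 → (2.000,2.507)–(2.367,3.000)
cell (2,3): code 0001 → (2.367,3.000)–(2.000,3.464)
total: 4 segments, chained into 1 closed loop(s), length Σ = 2.889692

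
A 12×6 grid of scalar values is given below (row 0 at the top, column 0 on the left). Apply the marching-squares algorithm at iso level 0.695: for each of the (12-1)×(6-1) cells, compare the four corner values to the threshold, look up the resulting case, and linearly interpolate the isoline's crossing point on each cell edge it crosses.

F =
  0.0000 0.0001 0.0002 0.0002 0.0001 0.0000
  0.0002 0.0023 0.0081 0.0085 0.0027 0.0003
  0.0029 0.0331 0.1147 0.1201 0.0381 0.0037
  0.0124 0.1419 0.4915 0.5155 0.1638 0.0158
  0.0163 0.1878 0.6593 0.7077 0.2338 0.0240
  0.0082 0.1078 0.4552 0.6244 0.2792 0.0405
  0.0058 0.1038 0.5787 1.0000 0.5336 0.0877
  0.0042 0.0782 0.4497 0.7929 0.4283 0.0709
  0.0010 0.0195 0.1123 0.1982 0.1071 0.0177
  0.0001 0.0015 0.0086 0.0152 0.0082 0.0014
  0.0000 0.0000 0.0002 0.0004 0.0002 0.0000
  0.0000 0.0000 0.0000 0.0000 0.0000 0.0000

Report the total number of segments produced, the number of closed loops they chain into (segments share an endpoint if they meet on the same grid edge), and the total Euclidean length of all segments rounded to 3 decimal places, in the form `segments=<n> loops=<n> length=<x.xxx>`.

cell (3,2): code 0100 → (3.934,3.000)–(4.000,2.738)
cell (3,3): code 1000 → (4.000,3.027)–(3.934,3.000)
cell (4,2): code 0010 → (4.000,2.738)–(4.152,3.000)
cell (4,3): code 0001 → (4.152,3.000)–(4.000,3.027)
cell (5,2): code 0100 → (5.188,3.000)–(6.000,2.276)
cell (5,3): code 1000 → (6.000,3.654)–(5.188,3.000)
cell (6,2): code 0110 → (6.000,2.276)–(7.000,2.715)
cell (6,3): code 1001 → (7.000,3.269)–(6.000,3.654)
cell (7,2): code 0010 → (7.000,2.715)–(7.165,3.000)
cell (7,3): code 0001 → (7.165,3.000)–(7.000,3.269)
total: 10 segments, chained into 2 closed loop(s), length Σ = 5.738680

segments=10 loops=2 length=5.739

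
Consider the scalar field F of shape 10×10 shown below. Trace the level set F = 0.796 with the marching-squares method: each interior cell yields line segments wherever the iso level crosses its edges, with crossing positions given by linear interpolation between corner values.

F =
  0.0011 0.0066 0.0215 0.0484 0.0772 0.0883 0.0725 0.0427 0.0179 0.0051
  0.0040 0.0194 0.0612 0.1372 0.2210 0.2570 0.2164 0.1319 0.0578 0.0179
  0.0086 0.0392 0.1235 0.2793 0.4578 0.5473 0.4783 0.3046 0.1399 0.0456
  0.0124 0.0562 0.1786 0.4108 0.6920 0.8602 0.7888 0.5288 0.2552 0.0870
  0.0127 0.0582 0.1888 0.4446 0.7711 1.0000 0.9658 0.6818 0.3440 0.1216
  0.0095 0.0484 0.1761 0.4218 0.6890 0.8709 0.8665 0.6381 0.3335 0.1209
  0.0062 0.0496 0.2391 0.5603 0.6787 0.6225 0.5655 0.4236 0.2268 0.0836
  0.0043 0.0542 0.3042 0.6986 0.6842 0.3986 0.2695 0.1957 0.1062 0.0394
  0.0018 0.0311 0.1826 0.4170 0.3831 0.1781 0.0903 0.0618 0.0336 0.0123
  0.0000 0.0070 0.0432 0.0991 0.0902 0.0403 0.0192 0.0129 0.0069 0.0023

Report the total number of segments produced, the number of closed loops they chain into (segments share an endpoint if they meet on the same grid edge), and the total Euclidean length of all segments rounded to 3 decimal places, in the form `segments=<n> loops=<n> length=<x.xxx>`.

cell (2,4): code 0100 → (2.795,5.000)–(3.000,4.618)
cell (2,5): code 1000 → (3.000,5.899)–(2.795,5.000)
cell (3,4): code 0110 → (3.000,4.618)–(4.000,4.109)
cell (3,5): code 1101 → (3.041,6.000)–(3.000,5.899)
cell (3,6): code 1000 → (4.000,6.598)–(3.041,6.000)
cell (4,4): code 0110 → (4.000,4.109)–(5.000,4.588)
cell (4,6): code 1001 → (5.000,6.309)–(4.000,6.598)
cell (5,4): code 0010 → (5.000,4.588)–(5.302,5.000)
cell (5,5): code 0011 → (5.302,5.000)–(5.234,6.000)
cell (5,6): code 0001 → (5.234,6.000)–(5.000,6.309)
total: 10 segments, chained into 1 closed loop(s), length Σ = 7.767141

segments=10 loops=1 length=7.767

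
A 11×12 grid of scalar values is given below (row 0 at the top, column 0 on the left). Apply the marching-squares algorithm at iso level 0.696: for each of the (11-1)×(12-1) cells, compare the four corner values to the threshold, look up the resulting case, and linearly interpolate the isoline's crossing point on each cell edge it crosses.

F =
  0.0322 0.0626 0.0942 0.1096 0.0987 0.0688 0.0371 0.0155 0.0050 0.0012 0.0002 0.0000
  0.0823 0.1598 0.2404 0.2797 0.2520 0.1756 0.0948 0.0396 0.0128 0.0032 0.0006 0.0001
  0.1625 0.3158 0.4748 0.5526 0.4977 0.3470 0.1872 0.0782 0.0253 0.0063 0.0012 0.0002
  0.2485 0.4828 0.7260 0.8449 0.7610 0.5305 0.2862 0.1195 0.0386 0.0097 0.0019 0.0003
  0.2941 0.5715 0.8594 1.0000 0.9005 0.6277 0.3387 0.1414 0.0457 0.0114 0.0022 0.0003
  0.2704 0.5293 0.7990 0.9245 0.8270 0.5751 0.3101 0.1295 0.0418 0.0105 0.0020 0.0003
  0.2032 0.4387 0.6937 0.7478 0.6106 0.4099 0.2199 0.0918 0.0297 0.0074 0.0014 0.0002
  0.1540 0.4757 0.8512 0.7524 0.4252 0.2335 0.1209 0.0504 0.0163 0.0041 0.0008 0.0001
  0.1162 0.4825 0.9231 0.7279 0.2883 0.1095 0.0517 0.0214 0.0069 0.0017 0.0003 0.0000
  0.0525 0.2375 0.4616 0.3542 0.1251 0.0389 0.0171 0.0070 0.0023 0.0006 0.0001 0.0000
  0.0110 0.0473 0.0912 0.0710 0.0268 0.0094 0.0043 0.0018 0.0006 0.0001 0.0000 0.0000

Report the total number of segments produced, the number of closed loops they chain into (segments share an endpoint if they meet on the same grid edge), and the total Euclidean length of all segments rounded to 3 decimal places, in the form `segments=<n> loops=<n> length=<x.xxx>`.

segments=20 loops=1 length=15.577

cell (2,1): code 0100 → (2.881,2.000)–(3.000,1.877)
cell (2,2): code 1100 → (2.491,3.000)–(2.881,2.000)
cell (2,3): code 1100 → (2.753,4.000)–(2.491,3.000)
cell (2,4): code 1000 → (3.000,4.282)–(2.753,4.000)
cell (3,1): code 0110 → (3.000,1.877)–(4.000,1.432)
cell (3,4): code 1001 → (4.000,4.750)–(3.000,4.282)
cell (4,1): code 0110 → (4.000,1.432)–(5.000,1.618)
cell (4,4): code 1001 → (5.000,4.520)–(4.000,4.750)
cell (5,1): code 0010 → (5.000,1.618)–(5.978,2.000)
cell (5,2): code 0111 → (5.978,2.000)–(6.000,2.043)
cell (5,3): code 1011 → (6.000,3.378)–(5.605,4.000)
cell (5,4): code 0001 → (5.605,4.000)–(5.000,4.520)
cell (6,1): code 0100 → (6.015,2.000)–(7.000,1.587)
cell (6,2): code 1110 → (6.000,2.043)–(6.015,2.000)
cell (6,3): code 1001 → (7.000,3.172)–(6.000,3.378)
cell (7,1): code 0110 → (7.000,1.587)–(8.000,1.485)
cell (7,3): code 1001 → (8.000,3.073)–(7.000,3.172)
cell (8,1): code 0010 → (8.000,1.485)–(8.492,2.000)
cell (8,2): code 0011 → (8.492,2.000)–(8.085,3.000)
cell (8,3): code 0001 → (8.085,3.000)–(8.000,3.073)
total: 20 segments, chained into 1 closed loop(s), length Σ = 15.576657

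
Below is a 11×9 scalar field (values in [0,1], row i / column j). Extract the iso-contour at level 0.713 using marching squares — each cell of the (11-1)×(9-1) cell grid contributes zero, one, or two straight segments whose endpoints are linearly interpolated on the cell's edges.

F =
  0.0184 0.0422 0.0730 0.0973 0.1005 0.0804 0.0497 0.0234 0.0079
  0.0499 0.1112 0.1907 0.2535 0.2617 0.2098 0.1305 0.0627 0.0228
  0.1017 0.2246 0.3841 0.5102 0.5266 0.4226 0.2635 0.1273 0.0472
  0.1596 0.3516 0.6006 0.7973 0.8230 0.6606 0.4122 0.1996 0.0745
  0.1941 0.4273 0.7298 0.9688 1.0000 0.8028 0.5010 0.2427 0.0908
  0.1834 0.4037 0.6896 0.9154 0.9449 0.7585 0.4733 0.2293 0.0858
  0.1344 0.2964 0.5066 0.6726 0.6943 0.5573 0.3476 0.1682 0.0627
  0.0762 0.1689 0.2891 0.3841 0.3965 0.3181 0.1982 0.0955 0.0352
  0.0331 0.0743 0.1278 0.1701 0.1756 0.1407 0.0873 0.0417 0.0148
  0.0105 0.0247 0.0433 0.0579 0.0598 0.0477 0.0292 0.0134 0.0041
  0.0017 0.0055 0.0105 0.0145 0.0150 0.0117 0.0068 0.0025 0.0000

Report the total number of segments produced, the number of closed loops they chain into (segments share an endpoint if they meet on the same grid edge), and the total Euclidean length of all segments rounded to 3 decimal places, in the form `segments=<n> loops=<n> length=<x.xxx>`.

segments=14 loops=1 length=10.413

cell (2,2): code 0100 → (2.706,3.000)–(3.000,2.571)
cell (2,3): code 1100 → (2.629,4.000)–(2.706,3.000)
cell (2,4): code 1000 → (3.000,4.677)–(2.629,4.000)
cell (3,1): code 0100 → (3.870,2.000)–(4.000,1.944)
cell (3,2): code 1110 → (3.000,2.571)–(3.870,2.000)
cell (3,4): code 1101 → (3.368,5.000)–(3.000,4.677)
cell (3,5): code 1000 → (4.000,5.298)–(3.368,5.000)
cell (4,1): code 0010 → (4.000,1.944)–(4.418,2.000)
cell (4,2): code 0111 → (4.418,2.000)–(5.000,2.104)
cell (4,5): code 1001 → (5.000,5.160)–(4.000,5.298)
cell (5,2): code 0010 → (5.000,2.104)–(5.834,3.000)
cell (5,3): code 0011 → (5.834,3.000)–(5.925,4.000)
cell (5,4): code 0011 → (5.925,4.000)–(5.226,5.000)
cell (5,5): code 0001 → (5.226,5.000)–(5.000,5.160)
total: 14 segments, chained into 1 closed loop(s), length Σ = 10.412551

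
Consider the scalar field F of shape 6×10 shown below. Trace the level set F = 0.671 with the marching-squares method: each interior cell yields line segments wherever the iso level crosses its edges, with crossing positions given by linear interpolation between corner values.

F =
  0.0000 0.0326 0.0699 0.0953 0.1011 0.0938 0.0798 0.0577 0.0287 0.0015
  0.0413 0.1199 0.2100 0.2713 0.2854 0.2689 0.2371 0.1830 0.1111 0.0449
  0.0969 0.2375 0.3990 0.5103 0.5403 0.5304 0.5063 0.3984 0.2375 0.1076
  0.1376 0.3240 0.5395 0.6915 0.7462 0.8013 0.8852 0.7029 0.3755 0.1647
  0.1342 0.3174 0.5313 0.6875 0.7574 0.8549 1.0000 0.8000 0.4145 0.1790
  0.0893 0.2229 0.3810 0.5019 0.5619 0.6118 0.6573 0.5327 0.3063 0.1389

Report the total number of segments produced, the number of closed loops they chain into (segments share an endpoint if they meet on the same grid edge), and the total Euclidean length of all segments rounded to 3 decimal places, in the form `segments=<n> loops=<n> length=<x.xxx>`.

segments=14 loops=1 length=11.452

cell (2,2): code 0100 → (2.887,3.000)–(3.000,2.865)
cell (2,3): code 1100 → (2.635,4.000)–(2.887,3.000)
cell (2,4): code 1100 → (2.519,5.000)–(2.635,4.000)
cell (2,5): code 1100 → (2.435,6.000)–(2.519,5.000)
cell (2,6): code 1100 → (2.895,7.000)–(2.435,6.000)
cell (2,7): code 1000 → (3.000,7.097)–(2.895,7.000)
cell (3,2): code 0110 → (3.000,2.865)–(4.000,2.894)
cell (3,7): code 1001 → (4.000,7.335)–(3.000,7.097)
cell (4,2): code 0010 → (4.000,2.894)–(4.089,3.000)
cell (4,3): code 0011 → (4.089,3.000)–(4.442,4.000)
cell (4,4): code 0011 → (4.442,4.000)–(4.756,5.000)
cell (4,5): code 0011 → (4.756,5.000)–(4.960,6.000)
cell (4,6): code 0011 → (4.960,6.000)–(4.483,7.000)
cell (4,7): code 0001 → (4.483,7.000)–(4.000,7.335)
total: 14 segments, chained into 1 closed loop(s), length Σ = 11.452500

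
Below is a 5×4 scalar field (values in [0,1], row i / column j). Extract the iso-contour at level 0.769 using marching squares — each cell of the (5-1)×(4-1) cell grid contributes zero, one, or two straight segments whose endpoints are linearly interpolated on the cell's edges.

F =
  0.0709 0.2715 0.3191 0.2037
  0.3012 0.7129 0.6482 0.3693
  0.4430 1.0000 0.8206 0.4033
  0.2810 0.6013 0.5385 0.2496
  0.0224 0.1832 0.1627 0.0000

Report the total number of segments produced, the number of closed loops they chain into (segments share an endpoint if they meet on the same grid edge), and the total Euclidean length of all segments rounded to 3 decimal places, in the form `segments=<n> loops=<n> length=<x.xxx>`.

cell (1,0): code 0100 → (1.195,1.000)–(2.000,0.585)
cell (1,1): code 1100 → (1.701,2.000)–(1.195,1.000)
cell (1,2): code 1000 → (2.000,2.124)–(1.701,2.000)
cell (2,0): code 0010 → (2.000,0.585)–(2.579,1.000)
cell (2,1): code 0011 → (2.579,1.000)–(2.183,2.000)
cell (2,2): code 0001 → (2.183,2.000)–(2.000,2.124)
total: 6 segments, chained into 1 closed loop(s), length Σ = 4.358474

segments=6 loops=1 length=4.358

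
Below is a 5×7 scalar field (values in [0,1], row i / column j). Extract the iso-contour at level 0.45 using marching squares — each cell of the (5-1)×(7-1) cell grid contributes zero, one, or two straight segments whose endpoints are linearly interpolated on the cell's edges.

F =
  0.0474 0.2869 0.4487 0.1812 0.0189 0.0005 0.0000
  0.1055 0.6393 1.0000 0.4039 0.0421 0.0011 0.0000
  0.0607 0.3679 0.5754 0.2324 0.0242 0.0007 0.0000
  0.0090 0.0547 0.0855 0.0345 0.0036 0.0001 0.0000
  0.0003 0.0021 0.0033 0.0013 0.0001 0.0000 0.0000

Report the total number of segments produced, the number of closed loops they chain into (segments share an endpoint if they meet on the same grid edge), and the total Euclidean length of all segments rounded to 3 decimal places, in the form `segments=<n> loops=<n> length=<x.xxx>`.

segments=8 loops=1 length=6.631

cell (0,0): code 0100 → (0.463,1.000)–(1.000,0.645)
cell (0,1): code 1100 → (0.002,2.000)–(0.463,1.000)
cell (0,2): code 1000 → (1.000,2.923)–(0.002,2.000)
cell (1,0): code 0010 → (1.000,0.645)–(1.697,1.000)
cell (1,1): code 0111 → (1.697,1.000)–(2.000,1.396)
cell (1,2): code 1001 → (2.000,2.366)–(1.000,2.923)
cell (2,1): code 0010 → (2.000,1.396)–(2.256,2.000)
cell (2,2): code 0001 → (2.256,2.000)–(2.000,2.366)
total: 8 segments, chained into 1 closed loop(s), length Σ = 6.631321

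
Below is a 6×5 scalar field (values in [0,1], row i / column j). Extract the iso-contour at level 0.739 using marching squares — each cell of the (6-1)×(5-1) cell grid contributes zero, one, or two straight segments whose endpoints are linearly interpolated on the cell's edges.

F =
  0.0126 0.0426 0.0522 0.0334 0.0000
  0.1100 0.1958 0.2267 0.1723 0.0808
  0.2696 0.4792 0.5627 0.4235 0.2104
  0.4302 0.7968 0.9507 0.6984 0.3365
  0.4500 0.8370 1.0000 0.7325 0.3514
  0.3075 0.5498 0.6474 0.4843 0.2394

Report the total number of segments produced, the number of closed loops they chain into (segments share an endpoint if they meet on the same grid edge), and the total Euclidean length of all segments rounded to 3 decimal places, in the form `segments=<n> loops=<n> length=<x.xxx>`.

cell (2,0): code 0100 → (2.818,1.000)–(3.000,0.842)
cell (2,1): code 1100 → (2.454,2.000)–(2.818,1.000)
cell (2,2): code 1000 → (3.000,2.839)–(2.454,2.000)
cell (3,0): code 0110 → (3.000,0.842)–(4.000,0.747)
cell (3,2): code 1001 → (4.000,2.976)–(3.000,2.839)
cell (4,0): code 0010 → (4.000,0.747)–(4.341,1.000)
cell (4,1): code 0011 → (4.341,1.000)–(4.740,2.000)
cell (4,2): code 0001 → (4.740,2.000)–(4.000,2.976)
total: 8 segments, chained into 1 closed loop(s), length Σ = 7.045862

segments=8 loops=1 length=7.046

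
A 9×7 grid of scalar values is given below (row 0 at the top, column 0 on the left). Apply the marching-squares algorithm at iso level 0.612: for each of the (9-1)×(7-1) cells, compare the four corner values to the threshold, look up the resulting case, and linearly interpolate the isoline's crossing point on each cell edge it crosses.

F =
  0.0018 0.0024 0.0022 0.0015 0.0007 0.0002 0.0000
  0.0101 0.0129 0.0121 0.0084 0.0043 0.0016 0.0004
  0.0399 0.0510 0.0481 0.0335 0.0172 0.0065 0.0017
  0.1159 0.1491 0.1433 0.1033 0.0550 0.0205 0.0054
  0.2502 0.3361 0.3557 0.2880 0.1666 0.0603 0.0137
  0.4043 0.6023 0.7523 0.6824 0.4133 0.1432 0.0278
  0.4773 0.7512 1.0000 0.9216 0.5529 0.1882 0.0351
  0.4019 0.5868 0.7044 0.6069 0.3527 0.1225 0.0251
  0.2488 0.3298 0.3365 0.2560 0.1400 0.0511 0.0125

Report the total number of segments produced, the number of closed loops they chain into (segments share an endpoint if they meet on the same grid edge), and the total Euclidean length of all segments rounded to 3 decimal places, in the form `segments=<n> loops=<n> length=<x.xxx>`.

cell (4,1): code 0100 → (4.646,2.000)–(5.000,1.065)
cell (4,2): code 1100 → (4.822,3.000)–(4.646,2.000)
cell (4,3): code 1000 → (5.000,3.262)–(4.822,3.000)
cell (5,0): code 0100 → (5.065,1.000)–(6.000,0.492)
cell (5,1): code 1110 → (5.000,1.065)–(5.065,1.000)
cell (5,3): code 1001 → (6.000,3.840)–(5.000,3.262)
cell (6,0): code 0010 → (6.000,0.492)–(6.847,1.000)
cell (6,1): code 0111 → (6.847,1.000)–(7.000,1.214)
cell (6,2): code 1011 → (7.000,2.948)–(6.984,3.000)
cell (6,3): code 0001 → (6.984,3.000)–(6.000,3.840)
cell (7,1): code 0010 → (7.000,1.214)–(7.251,2.000)
cell (7,2): code 0001 → (7.251,2.000)–(7.000,2.948)
total: 12 segments, chained into 1 closed loop(s), length Σ = 9.047344

segments=12 loops=1 length=9.047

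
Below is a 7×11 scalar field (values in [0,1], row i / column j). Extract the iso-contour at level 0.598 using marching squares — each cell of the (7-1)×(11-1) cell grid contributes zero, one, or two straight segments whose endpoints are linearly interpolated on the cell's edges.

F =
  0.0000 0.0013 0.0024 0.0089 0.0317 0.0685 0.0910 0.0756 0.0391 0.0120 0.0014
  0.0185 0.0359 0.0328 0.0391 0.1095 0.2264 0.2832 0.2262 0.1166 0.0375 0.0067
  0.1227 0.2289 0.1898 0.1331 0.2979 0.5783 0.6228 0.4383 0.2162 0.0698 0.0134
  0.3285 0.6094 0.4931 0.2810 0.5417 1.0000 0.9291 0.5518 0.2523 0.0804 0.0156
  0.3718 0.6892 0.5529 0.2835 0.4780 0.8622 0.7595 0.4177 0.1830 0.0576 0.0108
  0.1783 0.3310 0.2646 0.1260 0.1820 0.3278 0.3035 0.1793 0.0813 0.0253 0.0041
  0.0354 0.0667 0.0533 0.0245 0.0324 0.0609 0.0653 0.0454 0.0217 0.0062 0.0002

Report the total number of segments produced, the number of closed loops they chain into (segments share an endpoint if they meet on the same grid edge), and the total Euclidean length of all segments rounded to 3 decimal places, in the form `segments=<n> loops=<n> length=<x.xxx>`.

segments=16 loops=2 length=11.680

cell (1,5): code 0100 → (1.927,6.000)–(2.000,5.443)
cell (1,6): code 1000 → (2.000,6.134)–(1.927,6.000)
cell (2,0): code 0100 → (2.970,1.000)–(3.000,0.959)
cell (2,1): code 1000 → (3.000,1.098)–(2.970,1.000)
cell (2,4): code 0100 → (2.047,5.000)–(3.000,4.123)
cell (2,5): code 1110 → (2.000,5.443)–(2.047,5.000)
cell (2,6): code 1001 → (3.000,6.878)–(2.000,6.134)
cell (3,0): code 0110 → (3.000,0.959)–(4.000,0.713)
cell (3,1): code 1001 → (4.000,1.669)–(3.000,1.098)
cell (3,4): code 0110 → (3.000,4.123)–(4.000,4.312)
cell (3,6): code 1001 → (4.000,6.472)–(3.000,6.878)
cell (4,0): code 0010 → (4.000,0.713)–(4.255,1.000)
cell (4,1): code 0001 → (4.255,1.000)–(4.000,1.669)
cell (4,4): code 0010 → (4.000,4.312)–(4.494,5.000)
cell (4,5): code 0011 → (4.494,5.000)–(4.354,6.000)
cell (4,6): code 0001 → (4.354,6.000)–(4.000,6.472)
total: 16 segments, chained into 2 closed loop(s), length Σ = 11.679798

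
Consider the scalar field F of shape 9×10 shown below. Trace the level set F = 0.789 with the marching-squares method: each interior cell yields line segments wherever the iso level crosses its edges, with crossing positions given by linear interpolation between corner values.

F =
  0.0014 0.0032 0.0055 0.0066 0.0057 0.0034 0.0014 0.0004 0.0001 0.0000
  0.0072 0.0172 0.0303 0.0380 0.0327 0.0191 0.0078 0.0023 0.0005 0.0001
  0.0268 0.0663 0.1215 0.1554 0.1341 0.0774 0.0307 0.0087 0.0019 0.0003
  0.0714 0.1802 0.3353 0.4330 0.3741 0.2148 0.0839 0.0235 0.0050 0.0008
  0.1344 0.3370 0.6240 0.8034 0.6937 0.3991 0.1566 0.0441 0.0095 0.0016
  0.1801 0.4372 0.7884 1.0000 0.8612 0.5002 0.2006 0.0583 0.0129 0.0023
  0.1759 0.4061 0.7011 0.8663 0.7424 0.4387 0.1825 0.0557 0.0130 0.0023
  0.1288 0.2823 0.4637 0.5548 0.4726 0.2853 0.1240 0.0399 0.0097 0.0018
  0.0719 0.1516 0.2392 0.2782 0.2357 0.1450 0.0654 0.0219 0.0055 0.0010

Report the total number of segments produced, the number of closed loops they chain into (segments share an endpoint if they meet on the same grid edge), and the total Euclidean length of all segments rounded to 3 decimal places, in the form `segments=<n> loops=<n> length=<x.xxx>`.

segments=10 loops=1 length=6.612

cell (3,2): code 0100 → (3.961,3.000)–(4.000,2.920)
cell (3,3): code 1000 → (4.000,3.131)–(3.961,3.000)
cell (4,2): code 0110 → (4.000,2.920)–(5.000,2.003)
cell (4,3): code 1101 → (4.569,4.000)–(4.000,3.131)
cell (4,4): code 1000 → (5.000,4.200)–(4.569,4.000)
cell (5,2): code 0110 → (5.000,2.003)–(6.000,2.532)
cell (5,3): code 1011 → (6.000,3.624)–(5.608,4.000)
cell (5,4): code 0001 → (5.608,4.000)–(5.000,4.200)
cell (6,2): code 0010 → (6.000,2.532)–(6.248,3.000)
cell (6,3): code 0001 → (6.248,3.000)–(6.000,3.624)
total: 10 segments, chained into 1 closed loop(s), length Σ = 6.612200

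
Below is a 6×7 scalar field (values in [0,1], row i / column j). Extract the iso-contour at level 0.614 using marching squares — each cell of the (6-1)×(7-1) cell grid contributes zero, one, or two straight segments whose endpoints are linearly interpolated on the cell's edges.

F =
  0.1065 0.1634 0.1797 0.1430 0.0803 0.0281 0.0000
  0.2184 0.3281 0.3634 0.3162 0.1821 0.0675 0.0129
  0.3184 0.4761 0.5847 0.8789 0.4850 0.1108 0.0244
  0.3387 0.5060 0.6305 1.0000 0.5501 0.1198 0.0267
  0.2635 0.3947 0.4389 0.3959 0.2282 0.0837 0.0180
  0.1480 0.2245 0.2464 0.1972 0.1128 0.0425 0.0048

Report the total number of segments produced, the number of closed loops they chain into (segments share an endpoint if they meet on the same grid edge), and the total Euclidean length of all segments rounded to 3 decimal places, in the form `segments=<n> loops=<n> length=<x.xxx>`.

cell (1,2): code 0100 → (1.529,3.000)–(2.000,2.100)
cell (1,3): code 1000 → (2.000,3.673)–(1.529,3.000)
cell (2,1): code 0100 → (2.640,2.000)–(3.000,1.867)
cell (2,2): code 1110 → (2.000,2.100)–(2.640,2.000)
cell (2,3): code 1001 → (3.000,3.858)–(2.000,3.673)
cell (3,1): code 0010 → (3.000,1.867)–(3.086,2.000)
cell (3,2): code 0011 → (3.086,2.000)–(3.639,3.000)
cell (3,3): code 0001 → (3.639,3.000)–(3.000,3.858)
total: 8 segments, chained into 1 closed loop(s), length Σ = 6.255776

segments=8 loops=1 length=6.256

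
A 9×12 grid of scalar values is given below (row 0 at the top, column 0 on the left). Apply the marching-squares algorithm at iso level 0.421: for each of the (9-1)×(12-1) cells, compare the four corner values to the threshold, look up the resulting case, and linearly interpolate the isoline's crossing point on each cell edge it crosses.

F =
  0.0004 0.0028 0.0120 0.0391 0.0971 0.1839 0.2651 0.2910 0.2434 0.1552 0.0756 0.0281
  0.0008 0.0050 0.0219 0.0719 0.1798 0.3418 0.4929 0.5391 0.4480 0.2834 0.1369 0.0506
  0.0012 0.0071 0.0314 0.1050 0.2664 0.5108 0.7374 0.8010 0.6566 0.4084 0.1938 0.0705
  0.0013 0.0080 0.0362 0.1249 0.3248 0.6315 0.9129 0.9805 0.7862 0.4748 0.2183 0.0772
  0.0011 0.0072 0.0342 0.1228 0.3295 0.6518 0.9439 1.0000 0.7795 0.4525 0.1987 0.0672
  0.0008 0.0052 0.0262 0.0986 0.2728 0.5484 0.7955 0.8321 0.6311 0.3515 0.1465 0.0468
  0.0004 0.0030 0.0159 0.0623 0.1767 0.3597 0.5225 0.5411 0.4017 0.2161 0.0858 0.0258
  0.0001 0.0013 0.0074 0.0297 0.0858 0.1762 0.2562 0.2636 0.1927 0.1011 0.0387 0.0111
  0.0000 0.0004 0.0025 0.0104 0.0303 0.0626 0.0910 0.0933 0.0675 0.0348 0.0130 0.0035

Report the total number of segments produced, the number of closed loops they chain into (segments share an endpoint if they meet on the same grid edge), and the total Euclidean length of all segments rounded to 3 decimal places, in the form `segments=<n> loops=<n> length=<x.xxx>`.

cell (0,5): code 0100 → (0.684,6.000)–(1.000,5.524)
cell (0,6): code 1100 → (0.524,7.000)–(0.684,6.000)
cell (0,7): code 1100 → (0.868,8.000)–(0.524,7.000)
cell (0,8): code 1000 → (1.000,8.164)–(0.868,8.000)
cell (1,4): code 0100 → (1.469,5.000)–(2.000,4.633)
cell (1,5): code 1110 → (1.000,5.524)–(1.469,5.000)
cell (1,8): code 1001 → (2.000,8.949)–(1.000,8.164)
cell (2,4): code 0110 → (2.000,4.633)–(3.000,4.314)
cell (2,8): code 1101 → (2.190,9.000)–(2.000,8.949)
cell (2,9): code 1000 → (3.000,9.210)–(2.190,9.000)
cell (3,4): code 0110 → (3.000,4.314)–(4.000,4.284)
cell (3,9): code 1001 → (4.000,9.124)–(3.000,9.210)
cell (4,4): code 0110 → (4.000,4.284)–(5.000,4.538)
cell (4,8): code 1011 → (5.000,8.751)–(4.312,9.000)
cell (4,9): code 0001 → (4.312,9.000)–(4.000,9.124)
cell (5,4): code 0010 → (5.000,4.538)–(5.675,5.000)
cell (5,5): code 0111 → (5.675,5.000)–(6.000,5.377)
cell (5,7): code 1011 → (6.000,7.862)–(5.916,8.000)
cell (5,8): code 0001 → (5.916,8.000)–(5.000,8.751)
cell (6,5): code 0010 → (6.000,5.377)–(6.381,6.000)
cell (6,6): code 0011 → (6.381,6.000)–(6.433,7.000)
cell (6,7): code 0001 → (6.433,7.000)–(6.000,7.862)
total: 22 segments, chained into 1 closed loop(s), length Σ = 17.016983

segments=22 loops=1 length=17.017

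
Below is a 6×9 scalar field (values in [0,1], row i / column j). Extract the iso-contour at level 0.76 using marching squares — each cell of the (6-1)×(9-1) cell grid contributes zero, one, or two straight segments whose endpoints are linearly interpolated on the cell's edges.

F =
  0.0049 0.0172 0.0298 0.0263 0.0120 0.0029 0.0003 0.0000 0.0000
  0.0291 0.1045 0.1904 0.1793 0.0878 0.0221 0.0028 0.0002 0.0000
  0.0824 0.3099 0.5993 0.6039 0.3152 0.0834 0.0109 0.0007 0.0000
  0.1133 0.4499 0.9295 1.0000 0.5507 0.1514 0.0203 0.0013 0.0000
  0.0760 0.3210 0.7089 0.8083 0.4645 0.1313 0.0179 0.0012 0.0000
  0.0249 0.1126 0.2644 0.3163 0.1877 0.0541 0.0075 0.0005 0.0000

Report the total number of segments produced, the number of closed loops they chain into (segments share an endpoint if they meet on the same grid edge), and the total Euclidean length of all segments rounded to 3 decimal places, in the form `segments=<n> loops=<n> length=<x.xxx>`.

cell (2,1): code 0100 → (2.487,2.000)–(3.000,1.647)
cell (2,2): code 1100 → (2.394,3.000)–(2.487,2.000)
cell (2,3): code 1000 → (3.000,3.534)–(2.394,3.000)
cell (3,1): code 0010 → (3.000,1.647)–(3.768,2.000)
cell (3,2): code 0111 → (3.768,2.000)–(4.000,2.514)
cell (3,3): code 1001 → (4.000,3.140)–(3.000,3.534)
cell (4,2): code 0010 → (4.000,2.514)–(4.098,3.000)
cell (4,3): code 0001 → (4.098,3.000)–(4.000,3.140)
total: 8 segments, chained into 1 closed loop(s), length Σ = 5.586676

segments=8 loops=1 length=5.587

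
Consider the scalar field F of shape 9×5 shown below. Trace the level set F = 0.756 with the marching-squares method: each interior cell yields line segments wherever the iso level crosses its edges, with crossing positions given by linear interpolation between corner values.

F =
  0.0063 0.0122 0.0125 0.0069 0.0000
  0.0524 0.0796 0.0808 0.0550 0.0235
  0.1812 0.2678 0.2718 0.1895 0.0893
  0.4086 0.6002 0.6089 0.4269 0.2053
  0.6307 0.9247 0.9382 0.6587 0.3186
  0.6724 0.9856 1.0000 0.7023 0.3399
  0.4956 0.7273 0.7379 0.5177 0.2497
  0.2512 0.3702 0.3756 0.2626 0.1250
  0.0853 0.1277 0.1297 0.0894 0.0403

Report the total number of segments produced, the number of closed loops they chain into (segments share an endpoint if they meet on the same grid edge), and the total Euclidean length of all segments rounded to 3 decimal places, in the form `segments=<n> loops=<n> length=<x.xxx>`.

segments=8 loops=1 length=8.050

cell (3,0): code 0100 → (3.480,1.000)–(4.000,0.426)
cell (3,1): code 1100 → (3.447,2.000)–(3.480,1.000)
cell (3,2): code 1000 → (4.000,2.652)–(3.447,2.000)
cell (4,0): code 0110 → (4.000,0.426)–(5.000,0.267)
cell (4,2): code 1001 → (5.000,2.820)–(4.000,2.652)
cell (5,0): code 0010 → (5.000,0.267)–(5.889,1.000)
cell (5,1): code 0011 → (5.889,1.000)–(5.931,2.000)
cell (5,2): code 0001 → (5.931,2.000)–(5.000,2.820)
total: 8 segments, chained into 1 closed loop(s), length Σ = 8.049858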